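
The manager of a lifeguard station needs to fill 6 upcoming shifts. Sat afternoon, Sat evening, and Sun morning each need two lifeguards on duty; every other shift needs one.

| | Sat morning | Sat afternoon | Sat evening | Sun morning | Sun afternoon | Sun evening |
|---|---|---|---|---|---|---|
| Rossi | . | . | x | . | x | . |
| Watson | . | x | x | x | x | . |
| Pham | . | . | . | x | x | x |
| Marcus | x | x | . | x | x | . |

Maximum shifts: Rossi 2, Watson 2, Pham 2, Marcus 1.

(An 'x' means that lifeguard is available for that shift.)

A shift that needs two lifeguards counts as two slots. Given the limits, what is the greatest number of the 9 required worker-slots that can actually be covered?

Total capacity across all lifeguards is 2+2+2+1 = 7, and 9 slots are needed, so at most 7 can be filled.
An assignment achieving 7: Sat morning→Marcus, Sat afternoon→Watson, Sat evening→Rossi+Watson, Sun morning→Pham, Sun afternoon→Rossi, Sun evening→Pham.
Loads: Rossi 2/2, Watson 2/2, Pham 2/2, Marcus 1/1.

7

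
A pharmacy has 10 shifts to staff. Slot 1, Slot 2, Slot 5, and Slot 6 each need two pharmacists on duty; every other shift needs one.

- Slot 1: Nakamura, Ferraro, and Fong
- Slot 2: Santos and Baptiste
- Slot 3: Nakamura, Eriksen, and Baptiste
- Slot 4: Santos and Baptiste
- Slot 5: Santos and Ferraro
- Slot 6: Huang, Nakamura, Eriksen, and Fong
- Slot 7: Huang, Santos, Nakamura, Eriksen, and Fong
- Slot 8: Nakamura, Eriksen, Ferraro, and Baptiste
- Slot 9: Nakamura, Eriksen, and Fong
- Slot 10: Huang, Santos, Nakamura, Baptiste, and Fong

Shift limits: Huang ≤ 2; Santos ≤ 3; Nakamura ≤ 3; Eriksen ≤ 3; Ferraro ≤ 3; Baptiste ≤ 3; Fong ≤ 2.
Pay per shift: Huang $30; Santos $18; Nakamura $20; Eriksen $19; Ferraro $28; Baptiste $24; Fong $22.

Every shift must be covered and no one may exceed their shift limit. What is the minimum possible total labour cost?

$291

Slot 2 can only be covered by Santos and Baptiste, so that assignment is forced.
Slot 5 can only be covered by Santos and Ferraro, so that assignment is forced.
Picking the cheapest available pharmacist for each shift independently would cost $280, but that ignores the shift limits.
An optimal schedule: Slot 1→Nakamura+Fong, Slot 2→Santos+Baptiste, Slot 3→Eriksen, Slot 4→Santos, Slot 5→Santos+Ferraro, Slot 6→Nakamura+Fong, Slot 7→Nakamura, Slot 8→Eriksen, Slot 9→Eriksen, Slot 10→Baptiste.
Total: 20 + 22 + 18 + 24 + 19 + 18 + 18 + 28 + 20 + 22 + 20 + 19 + 19 + 24 = $291.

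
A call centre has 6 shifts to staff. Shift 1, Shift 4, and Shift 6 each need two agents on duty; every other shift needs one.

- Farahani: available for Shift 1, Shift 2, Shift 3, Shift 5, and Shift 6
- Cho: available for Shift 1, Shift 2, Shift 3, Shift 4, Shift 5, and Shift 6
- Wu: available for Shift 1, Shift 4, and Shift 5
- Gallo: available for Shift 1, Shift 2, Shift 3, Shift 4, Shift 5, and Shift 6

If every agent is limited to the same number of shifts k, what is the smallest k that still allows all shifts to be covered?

3

With 4 agents and 9 worker-slots to fill, someone must work at least ⌈9/4⌉ = 3 shifts, so k ≥ 3.
k = 3 works: Shift 1→Wu+Gallo, Shift 2→Farahani, Shift 3→Farahani, Shift 4→Cho+Wu, Shift 5→Cho, Shift 6→Farahani+Cho.
Loads: Farahani 3, Cho 3, Wu 2, Gallo 1 — all ≤ 3.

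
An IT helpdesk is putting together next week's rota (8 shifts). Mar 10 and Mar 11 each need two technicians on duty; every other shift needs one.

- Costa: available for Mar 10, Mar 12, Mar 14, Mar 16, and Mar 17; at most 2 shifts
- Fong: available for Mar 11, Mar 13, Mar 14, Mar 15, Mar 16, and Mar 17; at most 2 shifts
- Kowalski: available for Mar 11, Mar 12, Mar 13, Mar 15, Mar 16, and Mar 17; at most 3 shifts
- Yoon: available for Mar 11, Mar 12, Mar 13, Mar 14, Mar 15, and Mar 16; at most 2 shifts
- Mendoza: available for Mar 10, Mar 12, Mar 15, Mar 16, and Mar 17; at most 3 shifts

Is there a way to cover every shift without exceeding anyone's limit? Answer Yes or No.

Mar 10 can only be covered by Costa and Mendoza, so that assignment is forced.
One valid schedule: Mar 10→Costa+Mendoza, Mar 11→Fong+Kowalski, Mar 12→Kowalski, Mar 13→Fong, Mar 14→Costa, Mar 15→Kowalski, Mar 16→Yoon, Mar 17→Mendoza.
Loads: Costa 2/2, Fong 2/2, Kowalski 3/3, Yoon 1/2, Mendoza 2/3 — all within limits.

Yes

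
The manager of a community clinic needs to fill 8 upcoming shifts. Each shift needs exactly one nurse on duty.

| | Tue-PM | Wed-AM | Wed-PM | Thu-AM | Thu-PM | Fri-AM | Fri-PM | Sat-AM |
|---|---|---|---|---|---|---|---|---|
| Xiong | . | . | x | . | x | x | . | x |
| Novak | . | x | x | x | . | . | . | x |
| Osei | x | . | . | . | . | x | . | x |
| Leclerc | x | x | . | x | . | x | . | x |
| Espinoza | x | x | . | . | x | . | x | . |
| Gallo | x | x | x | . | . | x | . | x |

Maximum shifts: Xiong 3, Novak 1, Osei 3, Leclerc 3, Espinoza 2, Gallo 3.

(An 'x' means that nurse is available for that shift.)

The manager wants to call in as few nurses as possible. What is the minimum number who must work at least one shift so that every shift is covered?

8 slots to fill and no one can take more than 3, so at least ⌈8/3⌉ = 3 nurses are needed.
Xiong, Leclerc, and Espinoza alone can cover everything: Tue-PM→Leclerc, Wed-AM→Leclerc, Wed-PM→Xiong, Thu-AM→Leclerc, Thu-PM→Espinoza, Fri-AM→Xiong, Fri-PM→Espinoza, Sat-AM→Xiong.

3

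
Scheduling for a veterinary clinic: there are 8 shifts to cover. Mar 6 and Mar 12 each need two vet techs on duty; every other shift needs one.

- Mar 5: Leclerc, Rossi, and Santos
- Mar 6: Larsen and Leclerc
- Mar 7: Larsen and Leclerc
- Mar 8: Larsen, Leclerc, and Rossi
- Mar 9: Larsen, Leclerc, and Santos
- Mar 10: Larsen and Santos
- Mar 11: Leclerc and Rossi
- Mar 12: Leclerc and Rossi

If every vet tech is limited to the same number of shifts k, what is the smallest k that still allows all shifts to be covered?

3

With 4 vet techs and 10 worker-slots to fill, someone must work at least ⌈10/4⌉ = 3 shifts, so k ≥ 3.
k = 3 works: Mar 5→Rossi, Mar 6→Larsen+Leclerc, Mar 7→Larsen, Mar 8→Rossi, Mar 9→Santos, Mar 10→Larsen, Mar 11→Leclerc, Mar 12→Leclerc+Rossi.
Loads: Larsen 3, Leclerc 3, Rossi 3, Santos 1 — all ≤ 3.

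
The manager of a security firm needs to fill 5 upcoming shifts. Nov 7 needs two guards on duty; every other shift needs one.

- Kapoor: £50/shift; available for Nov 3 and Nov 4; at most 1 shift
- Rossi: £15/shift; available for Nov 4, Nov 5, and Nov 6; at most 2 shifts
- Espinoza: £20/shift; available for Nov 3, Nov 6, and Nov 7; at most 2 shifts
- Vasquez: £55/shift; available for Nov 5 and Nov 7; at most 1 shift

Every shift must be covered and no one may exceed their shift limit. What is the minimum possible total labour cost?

Nov 7 can only be covered by Espinoza and Vasquez, so that assignment is forced.
Picking the cheapest available guard for each shift independently would cost £140, but that ignores the shift limits.
An optimal schedule: Nov 3→Kapoor, Nov 4→Rossi, Nov 5→Rossi, Nov 6→Espinoza, Nov 7→Espinoza+Vasquez.
Total: 50 + 15 + 15 + 20 + 20 + 55 = £175.

£175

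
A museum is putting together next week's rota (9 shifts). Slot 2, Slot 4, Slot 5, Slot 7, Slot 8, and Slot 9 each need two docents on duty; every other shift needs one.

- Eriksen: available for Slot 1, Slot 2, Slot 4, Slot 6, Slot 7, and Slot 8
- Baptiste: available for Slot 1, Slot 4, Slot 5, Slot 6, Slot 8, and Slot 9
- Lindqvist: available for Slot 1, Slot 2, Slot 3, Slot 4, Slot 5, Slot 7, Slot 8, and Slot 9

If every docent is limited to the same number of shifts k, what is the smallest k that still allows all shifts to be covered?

With 3 docents and 15 worker-slots to fill, someone must work at least ⌈15/3⌉ = 5 shifts, so k ≥ 5.
k = 5 works: Slot 1→Baptiste, Slot 2→Eriksen+Lindqvist, Slot 3→Lindqvist, Slot 4→Eriksen+Baptiste, Slot 5→Baptiste+Lindqvist, Slot 6→Eriksen, Slot 7→Eriksen+Lindqvist, Slot 8→Eriksen+Baptiste, Slot 9→Baptiste+Lindqvist.
Loads: Eriksen 5, Baptiste 5, Lindqvist 5 — all ≤ 5.

5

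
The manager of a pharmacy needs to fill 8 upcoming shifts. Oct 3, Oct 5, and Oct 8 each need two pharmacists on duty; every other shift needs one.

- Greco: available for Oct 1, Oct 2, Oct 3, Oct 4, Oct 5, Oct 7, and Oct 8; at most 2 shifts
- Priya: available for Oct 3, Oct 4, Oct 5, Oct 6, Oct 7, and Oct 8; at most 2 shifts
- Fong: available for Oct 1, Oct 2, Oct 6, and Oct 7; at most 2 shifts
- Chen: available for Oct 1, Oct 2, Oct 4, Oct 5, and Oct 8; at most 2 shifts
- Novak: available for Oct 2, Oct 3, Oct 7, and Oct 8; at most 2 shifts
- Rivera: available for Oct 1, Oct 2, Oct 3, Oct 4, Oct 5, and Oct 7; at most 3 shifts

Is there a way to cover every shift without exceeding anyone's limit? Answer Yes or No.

One valid schedule: Oct 1→Greco, Oct 2→Fong, Oct 3→Novak+Rivera, Oct 4→Greco, Oct 5→Chen+Rivera, Oct 6→Priya, Oct 7→Priya, Oct 8→Chen+Novak.
Loads: Greco 2/2, Priya 2/2, Fong 1/2, Chen 2/2, Novak 2/2, Rivera 2/3 — all within limits.

Yes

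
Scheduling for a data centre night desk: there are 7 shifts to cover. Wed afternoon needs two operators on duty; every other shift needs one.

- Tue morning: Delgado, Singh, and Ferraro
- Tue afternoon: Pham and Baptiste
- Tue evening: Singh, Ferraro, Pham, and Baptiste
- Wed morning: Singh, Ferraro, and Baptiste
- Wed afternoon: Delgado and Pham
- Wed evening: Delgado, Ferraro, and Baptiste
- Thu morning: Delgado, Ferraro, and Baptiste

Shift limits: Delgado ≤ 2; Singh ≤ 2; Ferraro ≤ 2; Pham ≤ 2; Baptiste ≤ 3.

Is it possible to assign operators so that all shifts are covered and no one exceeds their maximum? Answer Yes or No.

Yes

Wed afternoon can only be covered by Delgado and Pham, so that assignment is forced.
One valid schedule: Tue morning→Delgado, Tue afternoon→Pham, Tue evening→Singh, Wed morning→Singh, Wed afternoon→Delgado+Pham, Wed evening→Ferraro, Thu morning→Ferraro.
Loads: Delgado 2/2, Singh 2/2, Ferraro 2/2, Pham 2/2, Baptiste 0/3 — all within limits.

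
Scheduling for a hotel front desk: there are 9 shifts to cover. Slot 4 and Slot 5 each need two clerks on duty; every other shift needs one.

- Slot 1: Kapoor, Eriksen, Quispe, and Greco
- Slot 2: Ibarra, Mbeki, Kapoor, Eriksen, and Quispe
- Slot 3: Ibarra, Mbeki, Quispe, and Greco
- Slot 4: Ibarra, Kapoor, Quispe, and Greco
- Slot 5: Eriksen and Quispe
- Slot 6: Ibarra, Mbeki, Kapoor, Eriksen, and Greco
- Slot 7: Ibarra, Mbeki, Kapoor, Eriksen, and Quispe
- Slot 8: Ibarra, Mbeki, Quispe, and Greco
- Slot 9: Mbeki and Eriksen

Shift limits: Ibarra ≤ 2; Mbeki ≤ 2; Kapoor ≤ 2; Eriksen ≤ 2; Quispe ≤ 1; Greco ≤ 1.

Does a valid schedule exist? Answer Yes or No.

Total capacity is 2+2+2+2+1+1 = 10 but 11 worker-slots are needed — infeasible.

No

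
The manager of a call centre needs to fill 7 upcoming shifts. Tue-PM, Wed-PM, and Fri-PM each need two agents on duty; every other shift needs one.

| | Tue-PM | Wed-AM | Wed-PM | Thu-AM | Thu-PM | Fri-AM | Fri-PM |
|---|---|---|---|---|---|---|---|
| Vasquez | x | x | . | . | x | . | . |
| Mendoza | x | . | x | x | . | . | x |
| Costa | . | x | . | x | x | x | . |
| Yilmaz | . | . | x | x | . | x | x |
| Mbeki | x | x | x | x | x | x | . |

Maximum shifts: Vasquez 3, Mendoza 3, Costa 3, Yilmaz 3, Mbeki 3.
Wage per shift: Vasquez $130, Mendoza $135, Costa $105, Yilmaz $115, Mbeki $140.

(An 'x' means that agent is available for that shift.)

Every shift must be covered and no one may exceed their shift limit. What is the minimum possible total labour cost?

Fri-PM can only be covered by Mendoza and Yilmaz, so that assignment is forced.
Picking the cheapest available agent for each shift independently would cost $1185, but that ignores the shift limits.
An optimal schedule: Tue-PM→Vasquez+Mendoza, Wed-AM→Costa, Wed-PM→Yilmaz+Mendoza, Thu-AM→Yilmaz, Thu-PM→Costa, Fri-AM→Costa, Fri-PM→Yilmaz+Mendoza.
Total: 130 + 135 + 105 + 115 + 135 + 115 + 105 + 105 + 115 + 135 = $1195.

$1195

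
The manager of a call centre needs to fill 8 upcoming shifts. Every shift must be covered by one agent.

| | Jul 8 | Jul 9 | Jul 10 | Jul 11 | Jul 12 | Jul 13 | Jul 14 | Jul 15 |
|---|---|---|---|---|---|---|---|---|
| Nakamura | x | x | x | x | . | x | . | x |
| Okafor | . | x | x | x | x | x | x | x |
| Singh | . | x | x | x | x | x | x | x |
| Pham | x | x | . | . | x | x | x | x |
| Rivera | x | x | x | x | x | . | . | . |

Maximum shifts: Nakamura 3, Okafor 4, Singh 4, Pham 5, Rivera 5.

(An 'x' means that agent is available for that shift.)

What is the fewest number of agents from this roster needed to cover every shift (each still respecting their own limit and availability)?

8 slots to fill and no one can take more than 5, so at least ⌈8/5⌉ = 2 agents are needed.
Nakamura and Pham alone can cover everything: Jul 8→Nakamura, Jul 9→Pham, Jul 10→Nakamura, Jul 11→Nakamura, Jul 12→Pham, Jul 13→Pham, Jul 14→Pham, Jul 15→Pham.

2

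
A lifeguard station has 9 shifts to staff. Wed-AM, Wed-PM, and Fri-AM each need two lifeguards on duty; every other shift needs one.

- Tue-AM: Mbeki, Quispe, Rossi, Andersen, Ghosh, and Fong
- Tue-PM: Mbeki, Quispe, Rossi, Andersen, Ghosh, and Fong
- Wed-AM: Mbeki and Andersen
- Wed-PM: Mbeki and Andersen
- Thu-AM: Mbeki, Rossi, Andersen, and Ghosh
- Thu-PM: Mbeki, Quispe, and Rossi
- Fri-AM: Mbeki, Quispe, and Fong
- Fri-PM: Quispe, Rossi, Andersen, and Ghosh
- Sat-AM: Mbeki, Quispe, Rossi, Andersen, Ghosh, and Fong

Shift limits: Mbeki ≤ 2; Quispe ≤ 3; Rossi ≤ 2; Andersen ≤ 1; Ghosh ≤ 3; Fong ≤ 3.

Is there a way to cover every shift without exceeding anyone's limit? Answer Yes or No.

Total capacity is 14 and 12 slots are needed, so capacity alone doesn't rule it out.
Shifts {Wed-AM, Wed-PM} need 4 worker-slots in total, but the lifeguards available for any of those shifts (Mbeki and Andersen) can supply at most 3 among them. So no valid schedule exists.

No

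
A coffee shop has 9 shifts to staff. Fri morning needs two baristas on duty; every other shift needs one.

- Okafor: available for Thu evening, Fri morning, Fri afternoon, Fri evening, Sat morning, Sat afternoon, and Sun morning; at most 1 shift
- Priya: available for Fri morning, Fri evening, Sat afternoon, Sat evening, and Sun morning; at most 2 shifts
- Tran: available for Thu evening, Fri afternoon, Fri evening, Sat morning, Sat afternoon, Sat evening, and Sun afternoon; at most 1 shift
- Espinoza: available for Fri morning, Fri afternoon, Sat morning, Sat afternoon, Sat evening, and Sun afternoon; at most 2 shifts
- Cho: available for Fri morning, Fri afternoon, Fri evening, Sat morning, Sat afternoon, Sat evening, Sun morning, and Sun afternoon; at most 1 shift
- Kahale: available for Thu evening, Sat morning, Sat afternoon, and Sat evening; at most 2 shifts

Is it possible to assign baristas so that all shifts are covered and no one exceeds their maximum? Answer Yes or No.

No

Total capacity is 1+2+1+2+1+2 = 9 but 10 worker-slots are needed — infeasible.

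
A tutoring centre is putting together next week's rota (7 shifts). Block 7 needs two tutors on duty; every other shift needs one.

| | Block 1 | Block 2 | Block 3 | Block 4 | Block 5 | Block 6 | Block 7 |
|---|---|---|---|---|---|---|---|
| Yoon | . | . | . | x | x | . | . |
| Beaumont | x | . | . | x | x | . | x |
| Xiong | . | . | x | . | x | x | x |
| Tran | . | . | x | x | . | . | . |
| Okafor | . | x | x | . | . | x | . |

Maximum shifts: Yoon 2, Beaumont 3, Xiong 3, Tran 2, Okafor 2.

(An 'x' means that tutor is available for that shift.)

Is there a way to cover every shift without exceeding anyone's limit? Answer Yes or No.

Block 1 can only be covered by Beaumont, so that assignment is forced.
Block 2 can only be covered by Okafor, so that assignment is forced.
Block 7 can only be covered by Beaumont and Xiong, so that assignment is forced.
One valid schedule: Block 1→Beaumont, Block 2→Okafor, Block 3→Xiong, Block 4→Yoon, Block 5→Yoon, Block 6→Xiong, Block 7→Beaumont+Xiong.
Loads: Yoon 2/2, Beaumont 2/3, Xiong 3/3, Tran 0/2, Okafor 1/2 — all within limits.

Yes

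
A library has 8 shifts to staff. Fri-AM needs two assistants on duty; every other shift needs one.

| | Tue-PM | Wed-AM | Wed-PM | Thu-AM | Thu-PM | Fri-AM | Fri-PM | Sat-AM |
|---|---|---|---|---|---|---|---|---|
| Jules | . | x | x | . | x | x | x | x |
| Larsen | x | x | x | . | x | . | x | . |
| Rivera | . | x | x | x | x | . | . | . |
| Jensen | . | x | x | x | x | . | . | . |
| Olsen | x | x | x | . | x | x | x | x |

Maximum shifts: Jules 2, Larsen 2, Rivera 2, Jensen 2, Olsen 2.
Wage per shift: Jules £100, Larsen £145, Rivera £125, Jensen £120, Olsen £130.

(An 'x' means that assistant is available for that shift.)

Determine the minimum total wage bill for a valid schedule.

Fri-AM can only be covered by Jules and Olsen, so that assignment is forced.
Picking the cheapest available assistant for each shift independently would cost £980, but that ignores the shift limits.
An optimal schedule: Tue-PM→Olsen, Wed-AM→Jensen, Wed-PM→Rivera, Thu-AM→Jensen, Thu-PM→Rivera, Fri-AM→Jules+Olsen, Fri-PM→Larsen, Sat-AM→Jules.
Total: 130 + 120 + 125 + 120 + 125 + 100 + 130 + 145 + 100 = £1095.

£1095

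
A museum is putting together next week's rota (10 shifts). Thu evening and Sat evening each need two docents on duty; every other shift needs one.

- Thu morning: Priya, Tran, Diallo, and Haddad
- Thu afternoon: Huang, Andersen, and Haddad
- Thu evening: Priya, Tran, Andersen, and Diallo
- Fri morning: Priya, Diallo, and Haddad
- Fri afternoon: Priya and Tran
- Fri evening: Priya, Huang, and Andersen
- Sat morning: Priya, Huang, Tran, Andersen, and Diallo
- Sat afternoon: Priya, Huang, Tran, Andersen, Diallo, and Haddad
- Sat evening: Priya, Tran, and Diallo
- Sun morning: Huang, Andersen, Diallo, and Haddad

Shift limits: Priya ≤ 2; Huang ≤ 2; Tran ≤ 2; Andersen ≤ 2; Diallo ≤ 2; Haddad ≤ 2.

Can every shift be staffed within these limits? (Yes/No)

One valid schedule: Thu morning→Tran, Thu afternoon→Huang, Thu evening→Andersen+Diallo, Fri morning→Priya, Fri afternoon→Priya, Fri evening→Huang, Sat morning→Andersen, Sat afternoon→Haddad, Sat evening→Tran+Diallo, Sun morning→Haddad.
Loads: Priya 2/2, Huang 2/2, Tran 2/2, Andersen 2/2, Diallo 2/2, Haddad 2/2 — all within limits.

Yes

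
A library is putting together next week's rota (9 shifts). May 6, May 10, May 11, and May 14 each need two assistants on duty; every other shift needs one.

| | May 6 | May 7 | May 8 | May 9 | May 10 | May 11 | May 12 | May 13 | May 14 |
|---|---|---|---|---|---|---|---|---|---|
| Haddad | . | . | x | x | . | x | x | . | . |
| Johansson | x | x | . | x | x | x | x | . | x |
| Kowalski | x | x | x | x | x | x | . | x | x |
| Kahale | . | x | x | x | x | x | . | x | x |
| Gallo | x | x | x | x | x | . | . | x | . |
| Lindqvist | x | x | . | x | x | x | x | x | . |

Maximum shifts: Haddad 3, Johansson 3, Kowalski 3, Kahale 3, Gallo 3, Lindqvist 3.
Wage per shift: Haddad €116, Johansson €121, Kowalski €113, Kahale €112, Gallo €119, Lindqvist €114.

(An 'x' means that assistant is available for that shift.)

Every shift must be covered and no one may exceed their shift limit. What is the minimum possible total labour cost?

€1484

Picking the cheapest available assistant for each shift independently would cost €1464, but that ignores the shift limits.
An optimal schedule: May 6→Kowalski+Lindqvist, May 7→Kahale, May 8→Haddad, May 9→Haddad, May 10→Kowalski+Gallo, May 11→Lindqvist+Haddad, May 12→Lindqvist, May 13→Kahale, May 14→Kahale+Kowalski.
Total: 113 + 114 + 112 + 116 + 116 + 113 + 119 + 114 + 116 + 114 + 112 + 112 + 113 = €1484.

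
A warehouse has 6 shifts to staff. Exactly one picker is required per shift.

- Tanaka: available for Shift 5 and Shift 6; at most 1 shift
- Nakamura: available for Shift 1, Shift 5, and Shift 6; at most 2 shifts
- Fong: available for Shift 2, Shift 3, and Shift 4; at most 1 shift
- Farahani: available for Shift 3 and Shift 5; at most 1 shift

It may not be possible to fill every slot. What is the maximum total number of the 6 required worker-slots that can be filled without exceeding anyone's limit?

Total capacity across all pickers is 1+2+1+1 = 5, and 6 slots are needed, so at most 5 can be filled.
An assignment achieving 5: Shift 1→Nakamura, Shift 2→Fong, Shift 3→Farahani, Shift 5→Nakamura, Shift 6→Tanaka.
Loads: Tanaka 1/1, Nakamura 2/2, Fong 1/1, Farahani 1/1.

5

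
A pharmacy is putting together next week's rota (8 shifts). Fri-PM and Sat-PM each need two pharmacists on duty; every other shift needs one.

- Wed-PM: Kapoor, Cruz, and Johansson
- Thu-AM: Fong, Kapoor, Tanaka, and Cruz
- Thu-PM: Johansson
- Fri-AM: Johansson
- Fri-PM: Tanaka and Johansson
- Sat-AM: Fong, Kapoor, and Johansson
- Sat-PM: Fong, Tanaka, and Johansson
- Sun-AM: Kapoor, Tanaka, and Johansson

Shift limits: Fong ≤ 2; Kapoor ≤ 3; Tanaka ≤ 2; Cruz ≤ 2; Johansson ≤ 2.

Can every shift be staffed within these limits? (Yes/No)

No

Total capacity is 11 and 10 slots are needed, so capacity alone doesn't rule it out.
Shifts {Thu-PM, Fri-AM, Fri-PM} need 4 worker-slots in total, but the pharmacists available for any of those shifts (Tanaka and Johansson) can supply at most 3 among them. So no valid schedule exists.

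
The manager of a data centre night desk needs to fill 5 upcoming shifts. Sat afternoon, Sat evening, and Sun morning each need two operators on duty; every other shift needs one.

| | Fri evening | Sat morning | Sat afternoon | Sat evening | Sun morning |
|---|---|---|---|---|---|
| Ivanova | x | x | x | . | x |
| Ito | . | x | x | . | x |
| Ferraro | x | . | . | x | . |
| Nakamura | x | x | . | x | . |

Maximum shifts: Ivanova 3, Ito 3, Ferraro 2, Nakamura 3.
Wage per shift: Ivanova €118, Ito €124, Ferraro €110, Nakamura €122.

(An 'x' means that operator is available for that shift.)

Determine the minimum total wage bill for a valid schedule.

Sat afternoon can only be covered by Ivanova and Ito, so that assignment is forced.
Sat evening can only be covered by Ferraro and Nakamura, so that assignment is forced.
Sun morning can only be covered by Ivanova and Ito, so that assignment is forced.
Picking the cheapest available operator for each shift independently would cost €944, and that bound is achievable.
An optimal schedule: Fri evening→Ferraro, Sat morning→Ivanova, Sat afternoon→Ivanova+Ito, Sat evening→Ferraro+Nakamura, Sun morning→Ivanova+Ito.
Total: 110 + 118 + 118 + 124 + 110 + 122 + 118 + 124 = €944.

€944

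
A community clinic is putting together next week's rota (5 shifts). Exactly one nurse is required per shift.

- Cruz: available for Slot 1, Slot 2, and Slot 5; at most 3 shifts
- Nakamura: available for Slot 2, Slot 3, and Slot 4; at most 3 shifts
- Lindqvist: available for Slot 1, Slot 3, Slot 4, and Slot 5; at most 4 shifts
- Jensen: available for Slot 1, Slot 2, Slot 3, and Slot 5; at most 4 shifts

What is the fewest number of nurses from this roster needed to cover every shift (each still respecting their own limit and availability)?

5 slots to fill and no one can take more than 4, so at least ⌈5/4⌉ = 2 nurses are needed.
Cruz and Nakamura alone can cover everything: Slot 1→Cruz, Slot 2→Cruz, Slot 3→Nakamura, Slot 4→Nakamura, Slot 5→Cruz.

2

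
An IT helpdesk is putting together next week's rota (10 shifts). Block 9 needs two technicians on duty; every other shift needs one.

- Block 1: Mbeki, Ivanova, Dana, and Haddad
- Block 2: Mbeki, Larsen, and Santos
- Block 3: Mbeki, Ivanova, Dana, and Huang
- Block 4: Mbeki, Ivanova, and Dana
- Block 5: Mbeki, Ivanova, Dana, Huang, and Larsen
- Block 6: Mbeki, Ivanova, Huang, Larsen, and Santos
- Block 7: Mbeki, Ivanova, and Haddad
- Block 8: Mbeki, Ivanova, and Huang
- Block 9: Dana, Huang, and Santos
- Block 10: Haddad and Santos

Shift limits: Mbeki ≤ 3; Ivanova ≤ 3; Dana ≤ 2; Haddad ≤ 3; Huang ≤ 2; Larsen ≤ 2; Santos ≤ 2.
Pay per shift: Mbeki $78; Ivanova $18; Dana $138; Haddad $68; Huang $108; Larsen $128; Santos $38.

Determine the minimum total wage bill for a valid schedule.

Picking the cheapest available technician for each shift independently would cost $348, but that ignores the shift limits.
An optimal schedule: Block 1→Haddad, Block 2→Santos, Block 3→Ivanova, Block 4→Ivanova, Block 5→Mbeki, Block 6→Mbeki, Block 7→Haddad, Block 8→Ivanova, Block 9→Santos+Huang, Block 10→Haddad.
Total: 68 + 38 + 18 + 18 + 78 + 78 + 68 + 18 + 38 + 108 + 68 = $598.

$598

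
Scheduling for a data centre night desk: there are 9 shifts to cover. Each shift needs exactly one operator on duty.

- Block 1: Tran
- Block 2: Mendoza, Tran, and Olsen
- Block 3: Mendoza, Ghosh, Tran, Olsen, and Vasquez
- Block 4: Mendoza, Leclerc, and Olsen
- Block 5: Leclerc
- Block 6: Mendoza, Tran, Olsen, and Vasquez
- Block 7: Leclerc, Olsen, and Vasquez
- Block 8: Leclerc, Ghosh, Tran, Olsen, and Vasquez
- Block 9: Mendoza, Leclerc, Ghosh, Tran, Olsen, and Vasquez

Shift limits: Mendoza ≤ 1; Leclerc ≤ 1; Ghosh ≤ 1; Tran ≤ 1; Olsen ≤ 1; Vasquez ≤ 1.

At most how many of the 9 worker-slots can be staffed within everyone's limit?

6

Total capacity across all operators is 1+1+1+1+1+1 = 6, and 9 slots are needed, so at most 6 can be filled.
An assignment achieving 6: Block 1→Tran, Block 2→Mendoza, Block 3→Ghosh, Block 4→Olsen, Block 5→Leclerc, Block 7→Vasquez.
Loads: Mendoza 1/1, Leclerc 1/1, Ghosh 1/1, Tran 1/1, Olsen 1/1, Vasquez 1/1.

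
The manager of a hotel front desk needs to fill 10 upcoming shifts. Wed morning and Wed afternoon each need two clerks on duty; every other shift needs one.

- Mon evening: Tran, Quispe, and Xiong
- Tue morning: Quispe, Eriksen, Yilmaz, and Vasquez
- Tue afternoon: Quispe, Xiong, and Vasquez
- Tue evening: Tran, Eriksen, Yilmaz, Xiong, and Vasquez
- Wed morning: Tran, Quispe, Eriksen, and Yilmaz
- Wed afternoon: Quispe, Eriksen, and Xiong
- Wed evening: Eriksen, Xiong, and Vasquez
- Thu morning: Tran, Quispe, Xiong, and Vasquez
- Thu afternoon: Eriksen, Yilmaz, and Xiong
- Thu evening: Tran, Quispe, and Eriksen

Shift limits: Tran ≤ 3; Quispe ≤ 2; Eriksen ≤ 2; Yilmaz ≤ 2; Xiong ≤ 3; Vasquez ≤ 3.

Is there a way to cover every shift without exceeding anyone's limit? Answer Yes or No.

Yes

One valid schedule: Mon evening→Tran, Tue morning→Vasquez, Tue afternoon→Quispe, Tue evening→Xiong, Wed morning→Tran+Yilmaz, Wed afternoon→Quispe+Eriksen, Wed evening→Eriksen, Thu morning→Xiong, Thu afternoon→Yilmaz, Thu evening→Tran.
Loads: Tran 3/3, Quispe 2/2, Eriksen 2/2, Yilmaz 2/2, Xiong 2/3, Vasquez 1/3 — all within limits.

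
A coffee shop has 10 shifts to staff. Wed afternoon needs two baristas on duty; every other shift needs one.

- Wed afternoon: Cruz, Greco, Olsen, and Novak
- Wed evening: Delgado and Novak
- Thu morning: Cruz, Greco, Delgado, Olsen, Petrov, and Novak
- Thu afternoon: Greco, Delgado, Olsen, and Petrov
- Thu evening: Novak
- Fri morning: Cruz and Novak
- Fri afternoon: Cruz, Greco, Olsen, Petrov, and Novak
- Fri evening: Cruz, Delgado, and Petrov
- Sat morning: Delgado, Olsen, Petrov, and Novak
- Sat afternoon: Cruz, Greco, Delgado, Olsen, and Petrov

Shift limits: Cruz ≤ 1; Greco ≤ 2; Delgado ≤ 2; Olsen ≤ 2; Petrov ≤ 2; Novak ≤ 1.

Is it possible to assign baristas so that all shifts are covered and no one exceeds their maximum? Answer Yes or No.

No

Total capacity is 1+2+2+2+2+1 = 10 but 11 worker-slots are needed — infeasible.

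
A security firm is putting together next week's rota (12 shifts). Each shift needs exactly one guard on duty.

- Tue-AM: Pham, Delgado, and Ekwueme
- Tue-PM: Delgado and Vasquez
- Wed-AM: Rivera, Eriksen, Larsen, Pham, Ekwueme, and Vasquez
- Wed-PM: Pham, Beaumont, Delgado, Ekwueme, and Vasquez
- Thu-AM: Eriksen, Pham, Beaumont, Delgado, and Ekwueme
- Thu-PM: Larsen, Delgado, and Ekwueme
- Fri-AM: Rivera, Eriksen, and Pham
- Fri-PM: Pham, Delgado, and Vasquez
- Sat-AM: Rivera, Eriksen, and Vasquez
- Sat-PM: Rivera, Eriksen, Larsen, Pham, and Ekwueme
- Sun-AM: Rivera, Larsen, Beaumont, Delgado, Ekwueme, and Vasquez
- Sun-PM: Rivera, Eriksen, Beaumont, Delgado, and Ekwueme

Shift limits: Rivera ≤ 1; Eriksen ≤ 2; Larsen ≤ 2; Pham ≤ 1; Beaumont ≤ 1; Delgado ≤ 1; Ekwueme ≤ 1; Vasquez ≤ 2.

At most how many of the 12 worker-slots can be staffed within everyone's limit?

11

Total capacity across all guards is 1+2+2+1+1+1+1+2 = 11, and 12 slots are needed, so at most 11 can be filled.
An assignment achieving 11: Tue-AM→Pham, Tue-PM→Delgado, Wed-AM→Vasquez, Wed-PM→Beaumont, Thu-AM→Eriksen, Thu-PM→Larsen, Fri-AM→Rivera, Fri-PM→Vasquez, Sat-AM→Eriksen, Sat-PM→Larsen, Sun-PM→Ekwueme.
Loads: Rivera 1/1, Eriksen 2/2, Larsen 2/2, Pham 1/1, Beaumont 1/1, Delgado 1/1, Ekwueme 1/1, Vasquez 2/2.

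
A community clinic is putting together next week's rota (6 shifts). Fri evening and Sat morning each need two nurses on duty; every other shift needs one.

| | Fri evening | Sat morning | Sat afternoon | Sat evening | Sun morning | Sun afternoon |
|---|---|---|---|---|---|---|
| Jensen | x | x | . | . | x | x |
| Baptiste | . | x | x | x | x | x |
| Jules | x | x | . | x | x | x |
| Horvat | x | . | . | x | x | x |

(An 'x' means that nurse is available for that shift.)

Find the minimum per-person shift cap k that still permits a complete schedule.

2

With 4 nurses and 8 worker-slots to fill, someone must work at least ⌈8/4⌉ = 2 shifts, so k ≥ 2.
k = 2 works: Fri evening→Jensen+Jules, Sat morning→Jensen+Baptiste, Sat afternoon→Baptiste, Sat evening→Jules, Sun morning→Horvat, Sun afternoon→Horvat.
Loads: Jensen 2, Baptiste 2, Jules 2, Horvat 2 — all ≤ 2.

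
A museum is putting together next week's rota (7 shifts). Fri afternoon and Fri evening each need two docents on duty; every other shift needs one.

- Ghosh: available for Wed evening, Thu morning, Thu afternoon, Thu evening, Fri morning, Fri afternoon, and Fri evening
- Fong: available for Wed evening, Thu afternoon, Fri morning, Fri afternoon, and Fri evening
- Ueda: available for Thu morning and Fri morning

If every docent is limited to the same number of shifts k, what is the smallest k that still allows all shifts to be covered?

4

With 3 docents and 9 worker-slots to fill, someone must work at least ⌈9/3⌉ = 3 shifts, so k ≥ 3.
k = 3 fails: Shifts {Wed evening, Thu afternoon, Thu evening, Fri afternoon, Fri evening} need 7 worker-slots in total, but the docents available for any of those shifts (Ghosh and Fong) can supply at most 6 among them. So no valid schedule exists.
k = 4 works: Wed evening→Ghosh, Thu morning→Ueda, Thu afternoon→Fong, Thu evening→Ghosh, Fri morning→Fong, Fri afternoon→Ghosh+Fong, Fri evening→Ghosh+Fong.
Loads: Ghosh 4, Fong 4, Ueda 1 — all ≤ 4.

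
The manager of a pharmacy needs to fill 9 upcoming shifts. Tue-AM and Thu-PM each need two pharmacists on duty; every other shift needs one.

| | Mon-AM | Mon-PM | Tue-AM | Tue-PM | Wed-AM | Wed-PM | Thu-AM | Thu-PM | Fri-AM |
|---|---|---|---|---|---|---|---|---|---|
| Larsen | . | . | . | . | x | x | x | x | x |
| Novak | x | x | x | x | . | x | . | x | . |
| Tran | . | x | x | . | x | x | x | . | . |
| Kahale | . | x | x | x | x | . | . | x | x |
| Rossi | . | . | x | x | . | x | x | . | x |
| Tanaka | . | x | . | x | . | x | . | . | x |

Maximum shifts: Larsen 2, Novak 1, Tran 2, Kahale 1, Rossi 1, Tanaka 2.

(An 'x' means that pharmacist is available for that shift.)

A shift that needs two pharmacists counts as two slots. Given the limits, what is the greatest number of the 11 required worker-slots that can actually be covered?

Total capacity across all pharmacists is 2+1+2+1+1+2 = 9, and 11 slots are needed, so at most 9 can be filled.
An assignment achieving 9: Mon-AM→Novak, Mon-PM→Tran, Tue-AM→Tran+Rossi, Tue-PM→Tanaka, Wed-AM→Larsen, Thu-AM→Larsen, Thu-PM→Kahale, Fri-AM→Tanaka.
Loads: Larsen 2/2, Novak 1/1, Tran 2/2, Kahale 1/1, Rossi 1/1, Tanaka 2/2.

9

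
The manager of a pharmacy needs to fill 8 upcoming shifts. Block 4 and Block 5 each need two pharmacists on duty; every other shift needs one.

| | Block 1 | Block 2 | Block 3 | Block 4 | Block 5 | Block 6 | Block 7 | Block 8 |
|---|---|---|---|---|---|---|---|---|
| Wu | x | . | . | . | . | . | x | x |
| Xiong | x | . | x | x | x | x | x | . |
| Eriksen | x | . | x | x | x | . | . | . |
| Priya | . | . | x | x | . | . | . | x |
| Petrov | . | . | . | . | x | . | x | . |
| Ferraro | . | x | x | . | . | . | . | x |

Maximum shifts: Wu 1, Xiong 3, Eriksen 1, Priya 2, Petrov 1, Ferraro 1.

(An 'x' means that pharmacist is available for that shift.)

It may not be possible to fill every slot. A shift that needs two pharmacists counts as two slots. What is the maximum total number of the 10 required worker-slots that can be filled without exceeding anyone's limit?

Total capacity across all pharmacists is 1+3+1+2+1+1 = 9, and 10 slots are needed, so at most 9 can be filled.
An assignment achieving 9: Block 1→Wu, Block 2→Ferraro, Block 3→Priya, Block 4→Xiong+Eriksen, Block 5→Xiong+Petrov, Block 6→Xiong, Block 8→Priya.
Loads: Wu 1/1, Xiong 3/3, Eriksen 1/1, Priya 2/2, Petrov 1/1, Ferraro 1/1.

9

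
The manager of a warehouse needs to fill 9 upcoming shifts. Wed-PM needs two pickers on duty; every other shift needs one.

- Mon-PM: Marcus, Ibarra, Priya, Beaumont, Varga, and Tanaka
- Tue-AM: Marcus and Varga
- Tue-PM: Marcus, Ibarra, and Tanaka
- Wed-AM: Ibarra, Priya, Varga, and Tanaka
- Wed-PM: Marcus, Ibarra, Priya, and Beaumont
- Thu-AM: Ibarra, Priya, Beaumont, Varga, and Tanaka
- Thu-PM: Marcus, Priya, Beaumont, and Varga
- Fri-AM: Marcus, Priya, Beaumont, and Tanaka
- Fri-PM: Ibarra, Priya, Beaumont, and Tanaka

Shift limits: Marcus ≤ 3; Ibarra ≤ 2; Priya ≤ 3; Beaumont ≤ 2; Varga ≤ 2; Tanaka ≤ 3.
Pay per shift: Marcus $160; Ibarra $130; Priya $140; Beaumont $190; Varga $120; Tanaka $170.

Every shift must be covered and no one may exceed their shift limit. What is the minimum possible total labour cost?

Picking the cheapest available picker for each shift independently would cost $1270, but that ignores the shift limits.
An optimal schedule: Mon-PM→Marcus, Tue-AM→Varga, Tue-PM→Ibarra, Wed-AM→Varga, Wed-PM→Priya+Marcus, Thu-AM→Priya, Thu-PM→Priya, Fri-AM→Marcus, Fri-PM→Ibarra.
Total: 160 + 120 + 130 + 120 + 140 + 160 + 140 + 140 + 160 + 130 = $1400.

$1400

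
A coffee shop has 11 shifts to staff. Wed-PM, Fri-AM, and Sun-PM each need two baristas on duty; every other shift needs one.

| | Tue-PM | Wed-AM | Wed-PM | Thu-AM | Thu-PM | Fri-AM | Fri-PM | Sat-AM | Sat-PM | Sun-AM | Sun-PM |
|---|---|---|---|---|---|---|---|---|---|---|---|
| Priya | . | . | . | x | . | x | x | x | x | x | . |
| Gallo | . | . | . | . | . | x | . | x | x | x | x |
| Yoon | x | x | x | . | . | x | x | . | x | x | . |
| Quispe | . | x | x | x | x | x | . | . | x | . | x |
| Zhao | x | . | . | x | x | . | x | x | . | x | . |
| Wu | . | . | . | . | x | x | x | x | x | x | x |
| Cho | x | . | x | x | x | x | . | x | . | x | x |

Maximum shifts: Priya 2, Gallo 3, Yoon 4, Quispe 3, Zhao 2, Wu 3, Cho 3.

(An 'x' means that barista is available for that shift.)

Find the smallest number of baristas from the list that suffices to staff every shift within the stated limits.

5

14 slots to fill and no one can take more than 4, so at least ⌈14/4⌉ = 4 baristas are needed.
Any 4 baristas together have capacity at most 4+3+3+3 = 13 < 14 slots, so 4 can never suffice.
Priya, Gallo, Yoon, Quispe, and Zhao alone can cover everything: Tue-PM→Yoon, Wed-AM→Yoon, Wed-PM→Yoon+Quispe, Thu-AM→Priya, Thu-PM→Quispe, Fri-AM→Gallo+Yoon, Fri-PM→Priya, Sat-AM→Zhao, Sat-PM→Gallo, Sun-AM→Zhao, Sun-PM→Gallo+Quispe.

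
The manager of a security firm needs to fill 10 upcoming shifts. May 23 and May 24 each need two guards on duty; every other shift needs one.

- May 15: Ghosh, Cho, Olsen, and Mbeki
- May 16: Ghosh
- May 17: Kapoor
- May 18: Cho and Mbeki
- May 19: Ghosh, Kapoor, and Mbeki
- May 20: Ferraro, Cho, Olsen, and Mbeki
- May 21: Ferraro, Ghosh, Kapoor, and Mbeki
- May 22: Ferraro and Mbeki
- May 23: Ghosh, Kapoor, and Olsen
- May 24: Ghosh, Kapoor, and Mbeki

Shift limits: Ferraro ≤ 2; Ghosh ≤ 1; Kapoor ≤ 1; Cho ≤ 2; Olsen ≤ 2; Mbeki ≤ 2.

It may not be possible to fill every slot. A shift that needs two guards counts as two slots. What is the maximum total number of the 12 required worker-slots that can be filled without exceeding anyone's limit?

Total capacity across all guards is 2+1+1+2+2+2 = 10, and 12 slots are needed, so at most 10 can be filled.
An assignment achieving 10: May 15→Cho, May 16→Ghosh, May 17→Kapoor, May 18→Cho, May 19→Mbeki, May 20→Olsen, May 21→Ferraro, May 22→Ferraro, May 23→Olsen, May 24→Mbeki.
Loads: Ferraro 2/2, Ghosh 1/1, Kapoor 1/1, Cho 2/2, Olsen 2/2, Mbeki 2/2.

10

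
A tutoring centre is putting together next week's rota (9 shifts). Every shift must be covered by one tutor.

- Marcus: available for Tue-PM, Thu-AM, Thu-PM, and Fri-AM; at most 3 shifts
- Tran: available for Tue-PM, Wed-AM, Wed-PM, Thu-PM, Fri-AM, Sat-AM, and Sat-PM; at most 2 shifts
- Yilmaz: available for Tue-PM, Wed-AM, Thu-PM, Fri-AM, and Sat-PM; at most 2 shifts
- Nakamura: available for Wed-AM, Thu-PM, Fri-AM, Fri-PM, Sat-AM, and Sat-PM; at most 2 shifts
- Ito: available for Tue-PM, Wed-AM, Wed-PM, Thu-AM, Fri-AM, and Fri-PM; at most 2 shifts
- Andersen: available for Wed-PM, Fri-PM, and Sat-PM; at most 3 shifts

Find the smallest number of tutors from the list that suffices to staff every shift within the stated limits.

9 slots to fill and no one can take more than 3, so at least ⌈9/3⌉ = 3 tutors are needed.
Any 3 tutors together have capacity at most 3+3+2 = 8 < 9 slots, so 3 can never suffice.
Marcus, Tran, Yilmaz, and Nakamura alone can cover everything: Tue-PM→Marcus, Wed-AM→Yilmaz, Wed-PM→Tran, Thu-AM→Marcus, Thu-PM→Marcus, Fri-AM→Nakamura, Fri-PM→Nakamura, Sat-AM→Tran, Sat-PM→Yilmaz.

4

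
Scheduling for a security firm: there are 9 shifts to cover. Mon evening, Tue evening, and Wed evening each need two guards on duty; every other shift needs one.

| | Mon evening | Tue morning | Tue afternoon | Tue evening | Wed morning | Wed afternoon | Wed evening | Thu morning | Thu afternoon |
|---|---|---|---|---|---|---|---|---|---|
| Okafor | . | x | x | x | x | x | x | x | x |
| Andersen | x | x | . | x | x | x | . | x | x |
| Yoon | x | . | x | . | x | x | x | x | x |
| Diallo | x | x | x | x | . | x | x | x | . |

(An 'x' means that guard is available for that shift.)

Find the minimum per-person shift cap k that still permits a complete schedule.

With 4 guards and 12 worker-slots to fill, someone must work at least ⌈12/4⌉ = 3 shifts, so k ≥ 3.
k = 3 works: Mon evening→Andersen+Yoon, Tue morning→Okafor, Tue afternoon→Okafor, Tue evening→Okafor+Andersen, Wed morning→Andersen, Wed afternoon→Diallo, Wed evening→Yoon+Diallo, Thu morning→Diallo, Thu afternoon→Yoon.
Loads: Okafor 3, Andersen 3, Yoon 3, Diallo 3 — all ≤ 3.

3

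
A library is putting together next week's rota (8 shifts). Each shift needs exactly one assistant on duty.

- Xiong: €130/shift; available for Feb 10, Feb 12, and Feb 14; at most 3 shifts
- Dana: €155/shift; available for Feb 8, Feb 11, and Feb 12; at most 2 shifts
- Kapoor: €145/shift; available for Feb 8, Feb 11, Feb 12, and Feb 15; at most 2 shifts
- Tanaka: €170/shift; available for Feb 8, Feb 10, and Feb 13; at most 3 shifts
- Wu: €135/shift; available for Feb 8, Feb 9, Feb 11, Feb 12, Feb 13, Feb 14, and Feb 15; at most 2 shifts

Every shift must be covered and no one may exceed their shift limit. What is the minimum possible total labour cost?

€1105

Feb 9 can only be covered by Wu, so that assignment is forced.
Picking the cheapest available assistant for each shift independently would cost €1065, but that ignores the shift limits.
An optimal schedule: Feb 8→Dana, Feb 9→Wu, Feb 10→Xiong, Feb 11→Kapoor, Feb 12→Xiong, Feb 13→Wu, Feb 14→Xiong, Feb 15→Kapoor.
Total: 155 + 135 + 130 + 145 + 130 + 135 + 130 + 145 = €1105.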